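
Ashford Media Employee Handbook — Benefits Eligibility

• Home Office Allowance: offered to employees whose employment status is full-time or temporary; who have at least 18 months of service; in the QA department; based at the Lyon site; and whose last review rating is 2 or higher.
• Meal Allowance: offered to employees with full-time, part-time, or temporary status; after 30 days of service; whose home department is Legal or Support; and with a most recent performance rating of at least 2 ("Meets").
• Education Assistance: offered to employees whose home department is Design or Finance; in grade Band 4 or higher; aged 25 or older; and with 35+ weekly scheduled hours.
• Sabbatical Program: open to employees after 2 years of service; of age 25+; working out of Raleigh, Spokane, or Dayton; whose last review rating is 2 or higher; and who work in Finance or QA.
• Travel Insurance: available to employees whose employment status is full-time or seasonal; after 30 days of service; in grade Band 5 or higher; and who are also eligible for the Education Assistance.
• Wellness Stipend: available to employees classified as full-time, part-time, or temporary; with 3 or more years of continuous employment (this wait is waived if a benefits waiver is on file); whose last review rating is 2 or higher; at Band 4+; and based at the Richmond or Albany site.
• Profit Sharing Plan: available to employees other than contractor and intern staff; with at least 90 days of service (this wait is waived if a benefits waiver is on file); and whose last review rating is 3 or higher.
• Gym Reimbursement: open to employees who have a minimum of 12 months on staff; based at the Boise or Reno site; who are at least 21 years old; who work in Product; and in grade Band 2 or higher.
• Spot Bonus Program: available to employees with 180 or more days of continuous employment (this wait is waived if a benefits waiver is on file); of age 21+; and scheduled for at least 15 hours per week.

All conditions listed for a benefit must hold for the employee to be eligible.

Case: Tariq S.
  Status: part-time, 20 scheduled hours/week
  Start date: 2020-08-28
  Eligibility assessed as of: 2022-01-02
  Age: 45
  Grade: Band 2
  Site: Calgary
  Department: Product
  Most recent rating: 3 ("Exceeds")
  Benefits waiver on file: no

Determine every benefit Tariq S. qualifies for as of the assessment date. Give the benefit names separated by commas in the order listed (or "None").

Service from 2020-08-28 to 2022-01-02: 492 days.
Home Office Allowance — status part-time ✗ (requires full-time or temporary) → not eligible.
Meal Allowance — status part-time ✓; service 492 days ≥ 30 days ✓; dept Product ✗ → not eligible.
Education Assistance — dept Product ✗ → not eligible.
Sabbatical Program — service 492 days < 2 years (≈730 days) ✗ → not eligible.
Travel Insurance — status part-time ✗ (requires full-time or seasonal) → not eligible.
Wellness Stipend — status part-time ✓; no waiver, service 492 days < 3 years (≈1095 days) ✗ → not eligible.
Profit Sharing Plan — status part-time ✓ (not excluded); no waiver, service 492 days ≥ 90 days ✓; rating 3 ≥ 3 ✓ → eligible.
Gym Reimbursement — service 492 days ≥ 12 months (≈360 days) ✓; site Calgary ✗ (not Boise or Reno) → not eligible.
Spot Bonus Program — no waiver, service 492 days ≥ 180 days ✓; age 45 ≥ 21 ✓; 20 hrs/wk ≥ 15 ✓ → eligible.

Profit Sharing Plan, Spot Bonus Program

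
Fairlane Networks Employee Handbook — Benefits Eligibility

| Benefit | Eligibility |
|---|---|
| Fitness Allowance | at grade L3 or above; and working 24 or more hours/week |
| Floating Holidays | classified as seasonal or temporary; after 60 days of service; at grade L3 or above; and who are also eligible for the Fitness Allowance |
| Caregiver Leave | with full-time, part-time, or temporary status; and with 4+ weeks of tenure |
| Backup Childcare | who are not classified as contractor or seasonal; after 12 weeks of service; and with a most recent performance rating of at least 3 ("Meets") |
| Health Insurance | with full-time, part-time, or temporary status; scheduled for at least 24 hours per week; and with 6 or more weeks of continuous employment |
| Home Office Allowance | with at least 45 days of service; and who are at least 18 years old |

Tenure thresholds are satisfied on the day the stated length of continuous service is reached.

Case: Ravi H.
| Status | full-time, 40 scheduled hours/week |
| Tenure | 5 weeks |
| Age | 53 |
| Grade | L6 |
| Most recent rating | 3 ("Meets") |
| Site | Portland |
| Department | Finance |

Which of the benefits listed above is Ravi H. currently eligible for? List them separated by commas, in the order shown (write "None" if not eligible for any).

Fitness Allowance, Caregiver Leave

Fitness Allowance — grade L6 ≥ L3 ✓; 40 hrs/wk ≥ 24 ✓ → eligible.
Floating Holidays — status full-time ✗ (requires seasonal or temporary) → not eligible.
Caregiver Leave — status full-time ✓; service 5 weeks ≥ 4 weeks ✓ → eligible.
Backup Childcare — status full-time ✓ (not excluded); service 5 weeks < 12 weeks ✗ → not eligible.
Health Insurance — status full-time ✓; 40 hrs/wk ≥ 24 ✓; service 5 weeks < 6 weeks ✗ → not eligible.
Home Office Allowance — service 5 weeks < 45 days ✗ → not eligible.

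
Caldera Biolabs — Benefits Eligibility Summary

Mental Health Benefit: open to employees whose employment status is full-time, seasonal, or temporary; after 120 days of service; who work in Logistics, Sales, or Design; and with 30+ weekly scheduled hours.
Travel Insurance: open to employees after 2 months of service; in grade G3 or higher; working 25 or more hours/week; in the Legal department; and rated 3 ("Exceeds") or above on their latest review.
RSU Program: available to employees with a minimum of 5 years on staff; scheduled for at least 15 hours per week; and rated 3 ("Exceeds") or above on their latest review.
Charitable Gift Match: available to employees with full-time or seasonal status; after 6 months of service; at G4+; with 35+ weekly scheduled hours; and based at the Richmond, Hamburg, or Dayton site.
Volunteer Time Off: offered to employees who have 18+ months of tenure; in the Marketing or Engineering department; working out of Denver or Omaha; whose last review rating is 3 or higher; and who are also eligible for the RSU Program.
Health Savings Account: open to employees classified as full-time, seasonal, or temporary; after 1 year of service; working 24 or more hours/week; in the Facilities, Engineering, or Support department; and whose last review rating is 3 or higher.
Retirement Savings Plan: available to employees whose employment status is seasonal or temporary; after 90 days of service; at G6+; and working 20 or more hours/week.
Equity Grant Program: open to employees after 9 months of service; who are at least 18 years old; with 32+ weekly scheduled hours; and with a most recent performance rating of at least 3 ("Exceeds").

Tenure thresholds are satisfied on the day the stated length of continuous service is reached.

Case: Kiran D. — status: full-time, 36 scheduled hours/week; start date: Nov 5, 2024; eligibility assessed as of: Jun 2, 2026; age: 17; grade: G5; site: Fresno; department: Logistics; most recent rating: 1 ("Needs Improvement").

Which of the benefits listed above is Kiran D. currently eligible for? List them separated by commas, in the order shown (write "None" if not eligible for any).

Service from Nov 5, 2024 to Jun 2, 2026: 574 days.
Mental Health Benefit — status full-time ✓; service 574 days ≥ 120 days ✓; dept Logistics ✓; 36 hrs/wk ≥ 30 ✓ → eligible.
Travel Insurance — service 574 days ≥ 2 months (≈60 days) ✓; grade G5 ≥ G3 ✓; 36 hrs/wk ≥ 25 ✓; dept Logistics ✗ → not eligible.
RSU Program — service 574 days < 5 years (≈1825 days) ✗ → not eligible.
Charitable Gift Match — status full-time ✓; service 574 days ≥ 6 months (≈180 days) ✓; grade G5 ≥ G4 ✓; 36 hrs/wk ≥ 35 ✓; site Fresno ✗ (not Richmond, Hamburg, or Dayton) → not eligible.
Volunteer Time Off — service 574 days ≥ 18 months (≈540 days) ✓; dept Logistics ✗ → not eligible.
Health Savings Account — status full-time ✓; service 574 days ≥ 1 year (≈365 days) ✓; 36 hrs/wk ≥ 24 ✓; dept Logistics ✗ → not eligible.
Retirement Savings Plan — status full-time ✗ (requires seasonal or temporary) → not eligible.
Equity Grant Program — service 574 days ≥ 9 months (≈270 days) ✓; age 17 < 18 ✗ → not eligible.

Mental Health Benefit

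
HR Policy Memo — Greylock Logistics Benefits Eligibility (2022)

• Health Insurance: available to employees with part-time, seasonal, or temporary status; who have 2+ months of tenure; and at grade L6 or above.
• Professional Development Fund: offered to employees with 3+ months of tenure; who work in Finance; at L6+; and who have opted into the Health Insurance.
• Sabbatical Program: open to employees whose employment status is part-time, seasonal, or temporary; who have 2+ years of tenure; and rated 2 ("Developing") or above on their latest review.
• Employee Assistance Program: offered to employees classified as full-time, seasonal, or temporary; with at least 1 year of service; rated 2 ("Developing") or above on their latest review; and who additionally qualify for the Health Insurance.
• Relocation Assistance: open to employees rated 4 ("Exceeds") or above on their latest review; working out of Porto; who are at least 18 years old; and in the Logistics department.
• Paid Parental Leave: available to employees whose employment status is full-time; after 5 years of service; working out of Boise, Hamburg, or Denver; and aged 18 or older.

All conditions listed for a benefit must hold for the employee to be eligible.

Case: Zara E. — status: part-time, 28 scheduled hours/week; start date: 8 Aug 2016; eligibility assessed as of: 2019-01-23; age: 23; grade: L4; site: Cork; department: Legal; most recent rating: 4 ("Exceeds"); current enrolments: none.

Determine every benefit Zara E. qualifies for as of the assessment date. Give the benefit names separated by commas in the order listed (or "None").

Service from 8 Aug 2016 to 2019-01-23: 898 days.
Health Insurance — status part-time ✓; service 898 days ≥ 2 months (≈60 days) ✓; grade L4 < L6 ✗ → not eligible.
Professional Development Fund — service 898 days ≥ 3 months (≈90 days) ✓; dept Legal ✗ → not eligible.
Sabbatical Program — status part-time ✓; service 898 days ≥ 2 years (≈730 days) ✓; rating 4 ≥ 2 ✓ → eligible.
Employee Assistance Program — status part-time ✗ (requires full-time, seasonal, or temporary) → not eligible.
Relocation Assistance — rating 4 ≥ 4 ✓; site Cork ✗ (not Porto) → not eligible.
Paid Parental Leave — status part-time ✗ (requires full-time) → not eligible.

Sabbatical Program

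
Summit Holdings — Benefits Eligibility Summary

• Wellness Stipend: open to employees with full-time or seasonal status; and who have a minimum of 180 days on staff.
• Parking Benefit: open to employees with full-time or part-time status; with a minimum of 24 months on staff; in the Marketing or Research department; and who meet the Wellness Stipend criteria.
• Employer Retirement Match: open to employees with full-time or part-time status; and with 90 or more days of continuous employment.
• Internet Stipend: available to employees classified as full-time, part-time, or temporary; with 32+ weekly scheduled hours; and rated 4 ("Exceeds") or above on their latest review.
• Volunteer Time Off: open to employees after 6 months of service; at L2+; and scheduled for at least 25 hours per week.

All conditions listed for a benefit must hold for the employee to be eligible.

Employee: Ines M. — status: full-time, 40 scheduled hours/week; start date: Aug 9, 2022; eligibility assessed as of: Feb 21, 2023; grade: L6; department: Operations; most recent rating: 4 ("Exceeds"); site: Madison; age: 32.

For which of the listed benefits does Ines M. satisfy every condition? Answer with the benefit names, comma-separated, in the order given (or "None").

Wellness Stipend, Employer Retirement Match, Internet Stipend, Volunteer Time Off

Service from Aug 9, 2022 to Feb 21, 2023: 196 days.
Wellness Stipend — status full-time ✓; service 196 days ≥ 180 days ✓ → eligible.
Parking Benefit — status full-time ✓; service 196 days < 24 months (≈720 days) ✗ → not eligible.
Employer Retirement Match — status full-time ✓; service 196 days ≥ 90 days ✓ → eligible.
Internet Stipend — status full-time ✓; 40 hrs/wk ≥ 32 ✓; rating 4 ≥ 4 ✓ → eligible.
Volunteer Time Off — service 196 days ≥ 6 months (≈180 days) ✓; grade L6 ≥ L2 ✓; 40 hrs/wk ≥ 25 ✓ → eligible.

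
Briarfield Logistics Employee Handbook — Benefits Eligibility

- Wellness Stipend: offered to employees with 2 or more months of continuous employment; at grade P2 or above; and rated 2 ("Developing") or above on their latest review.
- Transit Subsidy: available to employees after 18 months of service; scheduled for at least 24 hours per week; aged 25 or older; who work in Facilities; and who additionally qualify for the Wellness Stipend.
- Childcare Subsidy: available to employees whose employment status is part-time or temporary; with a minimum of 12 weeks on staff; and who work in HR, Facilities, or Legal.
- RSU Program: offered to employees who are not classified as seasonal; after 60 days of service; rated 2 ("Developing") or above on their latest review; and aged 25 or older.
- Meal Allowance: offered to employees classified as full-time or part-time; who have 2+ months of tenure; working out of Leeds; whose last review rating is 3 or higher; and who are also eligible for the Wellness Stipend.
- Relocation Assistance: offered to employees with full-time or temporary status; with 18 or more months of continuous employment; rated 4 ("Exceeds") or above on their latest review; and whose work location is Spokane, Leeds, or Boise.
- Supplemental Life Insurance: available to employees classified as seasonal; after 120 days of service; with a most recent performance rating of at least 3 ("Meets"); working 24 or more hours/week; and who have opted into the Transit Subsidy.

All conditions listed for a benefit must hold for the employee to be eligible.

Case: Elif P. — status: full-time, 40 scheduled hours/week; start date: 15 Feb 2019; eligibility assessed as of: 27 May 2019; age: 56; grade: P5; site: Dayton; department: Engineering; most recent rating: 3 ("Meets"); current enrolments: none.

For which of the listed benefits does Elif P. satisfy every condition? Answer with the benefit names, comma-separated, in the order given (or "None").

Service from 15 Feb 2019 to 27 May 2019: 101 days.
Wellness Stipend — service 101 days ≥ 2 months (≈60 days) ✓; grade P5 ≥ P2 ✓; rating 3 ≥ 2 ✓ → eligible.
Transit Subsidy — service 101 days < 18 months (≈540 days) ✗ → not eligible.
Childcare Subsidy — status full-time ✗ (requires part-time or temporary) → not eligible.
RSU Program — status full-time ✓ (not excluded); service 101 days ≥ 60 days ✓; rating 3 ≥ 2 ✓; age 56 ≥ 25 ✓ → eligible.
Meal Allowance — status full-time ✓; service 101 days ≥ 2 months (≈60 days) ✓; site Dayton ✗ (not Leeds) → not eligible.
Relocation Assistance — status full-time ✓; service 101 days < 18 months (≈540 days) ✗ → not eligible.
Supplemental Life Insurance — status full-time ✗ (requires seasonal) → not eligible.

Wellness Stipend, RSU Program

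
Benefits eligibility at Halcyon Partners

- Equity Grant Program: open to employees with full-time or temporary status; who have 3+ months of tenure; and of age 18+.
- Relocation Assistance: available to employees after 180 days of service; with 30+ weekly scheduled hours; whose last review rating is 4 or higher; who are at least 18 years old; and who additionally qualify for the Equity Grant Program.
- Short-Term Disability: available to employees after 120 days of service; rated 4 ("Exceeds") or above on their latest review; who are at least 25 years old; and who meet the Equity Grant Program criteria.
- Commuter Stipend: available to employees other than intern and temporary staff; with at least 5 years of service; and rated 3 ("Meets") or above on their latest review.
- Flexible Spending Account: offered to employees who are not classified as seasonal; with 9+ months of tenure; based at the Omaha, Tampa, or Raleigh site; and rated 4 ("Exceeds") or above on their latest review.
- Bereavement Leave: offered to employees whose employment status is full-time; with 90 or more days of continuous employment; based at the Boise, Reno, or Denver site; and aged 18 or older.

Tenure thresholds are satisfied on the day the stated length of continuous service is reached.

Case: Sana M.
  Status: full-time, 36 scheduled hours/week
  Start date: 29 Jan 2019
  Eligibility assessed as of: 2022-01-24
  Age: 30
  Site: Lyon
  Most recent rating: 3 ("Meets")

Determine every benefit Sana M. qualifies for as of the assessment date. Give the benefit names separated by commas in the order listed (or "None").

Equity Grant Program

Service from 29 Jan 2019 to 2022-01-24: 1091 days.
Equity Grant Program — status full-time ✓; service 1091 days ≥ 3 months (≈90 days) ✓; age 30 ≥ 18 ✓ → eligible.
Relocation Assistance — service 1091 days ≥ 180 days ✓; 36 hrs/wk ≥ 30 ✓; rating 3 < 4 ✗ → not eligible.
Short-Term Disability — service 1091 days ≥ 120 days ✓; rating 3 < 4 ✗ → not eligible.
Commuter Stipend — status full-time ✓ (not excluded); service 1091 days < 5 years (≈1825 days) ✗ → not eligible.
Flexible Spending Account — status full-time ✓ (not excluded); service 1091 days ≥ 9 months (≈270 days) ✓; site Lyon ✗ (not Omaha, Tampa, or Raleigh) → not eligible.
Bereavement Leave — status full-time ✓; service 1091 days ≥ 90 days ✓; site Lyon ✗ (not Boise, Reno, or Denver) → not eligible.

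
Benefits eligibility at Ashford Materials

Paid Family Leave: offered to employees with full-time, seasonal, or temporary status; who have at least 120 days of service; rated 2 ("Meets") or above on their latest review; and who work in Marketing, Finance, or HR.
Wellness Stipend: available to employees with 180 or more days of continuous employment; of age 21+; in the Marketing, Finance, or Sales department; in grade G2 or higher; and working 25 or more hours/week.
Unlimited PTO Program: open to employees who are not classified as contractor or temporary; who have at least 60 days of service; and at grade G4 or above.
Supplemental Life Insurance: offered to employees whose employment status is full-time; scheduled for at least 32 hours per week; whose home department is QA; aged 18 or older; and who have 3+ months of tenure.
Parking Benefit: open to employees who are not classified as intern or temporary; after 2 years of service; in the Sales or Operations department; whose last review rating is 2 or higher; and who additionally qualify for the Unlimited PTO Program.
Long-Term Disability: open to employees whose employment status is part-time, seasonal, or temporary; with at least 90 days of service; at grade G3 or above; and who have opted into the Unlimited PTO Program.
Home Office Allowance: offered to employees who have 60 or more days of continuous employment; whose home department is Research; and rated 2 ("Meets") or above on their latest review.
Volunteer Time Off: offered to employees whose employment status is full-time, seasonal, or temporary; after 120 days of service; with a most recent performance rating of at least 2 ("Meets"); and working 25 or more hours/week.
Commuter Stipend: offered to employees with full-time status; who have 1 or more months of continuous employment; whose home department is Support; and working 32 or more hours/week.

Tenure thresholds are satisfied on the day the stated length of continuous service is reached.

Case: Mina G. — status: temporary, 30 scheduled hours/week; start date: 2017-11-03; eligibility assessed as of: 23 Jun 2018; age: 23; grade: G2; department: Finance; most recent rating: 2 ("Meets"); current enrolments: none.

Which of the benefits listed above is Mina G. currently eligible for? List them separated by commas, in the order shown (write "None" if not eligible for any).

Paid Family Leave, Wellness Stipend, Volunteer Time Off

Service from 2017-11-03 to 23 Jun 2018: 232 days.
Paid Family Leave — status temporary ✓; service 232 days ≥ 120 days ✓; rating 2 ≥ 2 ✓; dept Finance ✓ → eligible.
Wellness Stipend — service 232 days ≥ 180 days ✓; age 23 ≥ 21 ✓; dept Finance ✓; grade G2 ≥ G2 ✓; 30 hrs/wk ≥ 25 ✓ → eligible.
Unlimited PTO Program — status temporary ✗ (excluded) → not eligible.
Supplemental Life Insurance — status temporary ✗ (requires full-time) → not eligible.
Parking Benefit — status temporary ✗ (excluded) → not eligible.
Long-Term Disability — status temporary ✓; service 232 days ≥ 90 days ✓; grade G2 < G3 ✗ → not eligible.
Home Office Allowance — service 232 days ≥ 60 days ✓; dept Finance ✗ → not eligible.
Volunteer Time Off — status temporary ✓; service 232 days ≥ 120 days ✓; rating 2 ≥ 2 ✓; 30 hrs/wk ≥ 25 ✓ → eligible.
Commuter Stipend — status temporary ✗ (requires full-time) → not eligible.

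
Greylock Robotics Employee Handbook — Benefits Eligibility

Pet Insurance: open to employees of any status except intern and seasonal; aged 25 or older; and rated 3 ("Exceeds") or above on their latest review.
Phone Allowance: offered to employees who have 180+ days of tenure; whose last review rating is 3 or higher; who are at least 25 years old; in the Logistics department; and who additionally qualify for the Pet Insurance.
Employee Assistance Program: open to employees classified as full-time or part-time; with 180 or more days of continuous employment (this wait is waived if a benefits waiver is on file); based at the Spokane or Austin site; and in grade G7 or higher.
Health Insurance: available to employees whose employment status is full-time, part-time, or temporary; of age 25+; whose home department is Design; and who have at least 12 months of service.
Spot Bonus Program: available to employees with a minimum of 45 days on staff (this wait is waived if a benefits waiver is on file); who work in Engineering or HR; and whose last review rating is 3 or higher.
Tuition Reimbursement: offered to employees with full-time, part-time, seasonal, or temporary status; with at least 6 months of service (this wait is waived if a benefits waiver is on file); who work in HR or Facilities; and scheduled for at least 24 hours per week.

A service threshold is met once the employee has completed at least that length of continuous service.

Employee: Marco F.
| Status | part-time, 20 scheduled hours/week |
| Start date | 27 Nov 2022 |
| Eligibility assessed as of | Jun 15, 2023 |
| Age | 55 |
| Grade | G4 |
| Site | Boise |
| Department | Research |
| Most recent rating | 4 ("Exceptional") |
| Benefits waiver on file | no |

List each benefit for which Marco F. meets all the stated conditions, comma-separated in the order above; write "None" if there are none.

Service from 27 Nov 2022 to Jun 15, 2023: 200 days.
Pet Insurance — status part-time ✓ (not excluded); age 55 ≥ 25 ✓; rating 4 ≥ 3 ✓ → eligible.
Phone Allowance — service 200 days ≥ 180 days ✓; rating 4 ≥ 3 ✓; age 55 ≥ 25 ✓; dept Research ✗ → not eligible.
Employee Assistance Program — status part-time ✓; no waiver, service 200 days ≥ 180 days ✓; site Boise ✗ (not Spokane or Austin) → not eligible.
Health Insurance — status part-time ✓; age 55 ≥ 25 ✓; dept Research ✗ → not eligible.
Spot Bonus Program — no waiver, service 200 days ≥ 45 days ✓; dept Research ✗ → not eligible.
Tuition Reimbursement — status part-time ✓; no waiver, service 200 days ≥ 6 months (≈180 days) ✓; dept Research ✗ → not eligible.

Pet Insurance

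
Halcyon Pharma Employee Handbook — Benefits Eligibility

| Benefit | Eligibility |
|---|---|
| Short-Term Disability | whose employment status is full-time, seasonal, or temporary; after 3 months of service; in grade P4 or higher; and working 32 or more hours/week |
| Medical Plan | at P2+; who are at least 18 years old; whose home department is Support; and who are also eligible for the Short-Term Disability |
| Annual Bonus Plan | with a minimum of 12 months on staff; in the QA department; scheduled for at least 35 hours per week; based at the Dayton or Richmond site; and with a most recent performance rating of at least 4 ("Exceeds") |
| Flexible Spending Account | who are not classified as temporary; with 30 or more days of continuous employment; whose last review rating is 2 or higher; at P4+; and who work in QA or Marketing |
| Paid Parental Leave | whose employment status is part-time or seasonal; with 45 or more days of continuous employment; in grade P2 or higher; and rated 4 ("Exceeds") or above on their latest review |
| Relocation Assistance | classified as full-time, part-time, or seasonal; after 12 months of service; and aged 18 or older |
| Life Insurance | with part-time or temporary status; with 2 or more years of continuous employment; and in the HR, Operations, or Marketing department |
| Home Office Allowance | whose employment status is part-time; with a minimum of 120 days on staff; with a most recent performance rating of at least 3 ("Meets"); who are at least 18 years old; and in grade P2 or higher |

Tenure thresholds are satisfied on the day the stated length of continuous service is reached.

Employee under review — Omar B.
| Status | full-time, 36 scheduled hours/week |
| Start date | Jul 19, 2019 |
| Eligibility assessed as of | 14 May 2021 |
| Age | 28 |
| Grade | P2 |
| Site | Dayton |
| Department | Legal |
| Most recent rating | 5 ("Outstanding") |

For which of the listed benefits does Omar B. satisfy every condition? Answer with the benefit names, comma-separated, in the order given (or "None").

Relocation Assistance

Service from Jul 19, 2019 to 14 May 2021: 665 days.
Short-Term Disability — status full-time ✓; service 665 days ≥ 3 months (≈90 days) ✓; grade P2 < P4 ✗ → not eligible.
Medical Plan — grade P2 ≥ P2 ✓; age 28 ≥ 18 ✓; dept Legal ✗ → not eligible.
Annual Bonus Plan — service 665 days ≥ 12 months (≈360 days) ✓; dept Legal ✗ → not eligible.
Flexible Spending Account — status full-time ✓ (not excluded); service 665 days ≥ 30 days ✓; rating 5 ≥ 2 ✓; grade P2 < P4 ✗ → not eligible.
Paid Parental Leave — status full-time ✗ (requires part-time or seasonal) → not eligible.
Relocation Assistance — status full-time ✓; service 665 days ≥ 12 months (≈360 days) ✓; age 28 ≥ 18 ✓ → eligible.
Life Insurance — status full-time ✗ (requires part-time or temporary) → not eligible.
Home Office Allowance — status full-time ✗ (requires part-time) → not eligible.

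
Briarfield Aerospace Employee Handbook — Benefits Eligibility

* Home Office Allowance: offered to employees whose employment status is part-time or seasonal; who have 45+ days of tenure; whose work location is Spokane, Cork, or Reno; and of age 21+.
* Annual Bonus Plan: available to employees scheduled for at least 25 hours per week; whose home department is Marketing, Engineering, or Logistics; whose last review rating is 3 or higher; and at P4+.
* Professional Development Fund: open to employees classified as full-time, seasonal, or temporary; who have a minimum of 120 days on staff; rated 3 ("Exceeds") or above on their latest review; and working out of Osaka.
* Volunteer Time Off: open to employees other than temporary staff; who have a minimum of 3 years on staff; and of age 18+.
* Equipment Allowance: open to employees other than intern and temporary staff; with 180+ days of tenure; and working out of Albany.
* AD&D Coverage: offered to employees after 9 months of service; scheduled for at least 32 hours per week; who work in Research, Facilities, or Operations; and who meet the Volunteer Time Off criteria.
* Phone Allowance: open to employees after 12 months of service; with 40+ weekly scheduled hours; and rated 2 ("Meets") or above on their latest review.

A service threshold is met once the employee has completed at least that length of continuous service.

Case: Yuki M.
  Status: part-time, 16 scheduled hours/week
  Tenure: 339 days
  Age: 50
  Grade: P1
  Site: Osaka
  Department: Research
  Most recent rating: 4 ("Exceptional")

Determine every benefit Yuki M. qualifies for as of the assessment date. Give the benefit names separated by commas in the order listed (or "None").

Home Office Allowance — status part-time ✓; service 339 days ≥ 45 days ✓; site Osaka ✗ (not Spokane, Cork, or Reno) → not eligible.
Annual Bonus Plan — 16 hrs/wk < 25 ✗ → not eligible.
Professional Development Fund — status part-time ✗ (requires full-time, seasonal, or temporary) → not eligible.
Volunteer Time Off — status part-time ✓ (not excluded); service 339 days < 3 years (≈1095 days) ✗ → not eligible.
Equipment Allowance — status part-time ✓ (not excluded); service 339 days ≥ 180 days ✓; site Osaka ✗ (not Albany) → not eligible.
AD&D Coverage — service 339 days ≥ 9 months (≈270 days) ✓; 16 hrs/wk < 32 ✗ → not eligible.
Phone Allowance — service 339 days < 12 months (≈360 days) ✗ → not eligible.

None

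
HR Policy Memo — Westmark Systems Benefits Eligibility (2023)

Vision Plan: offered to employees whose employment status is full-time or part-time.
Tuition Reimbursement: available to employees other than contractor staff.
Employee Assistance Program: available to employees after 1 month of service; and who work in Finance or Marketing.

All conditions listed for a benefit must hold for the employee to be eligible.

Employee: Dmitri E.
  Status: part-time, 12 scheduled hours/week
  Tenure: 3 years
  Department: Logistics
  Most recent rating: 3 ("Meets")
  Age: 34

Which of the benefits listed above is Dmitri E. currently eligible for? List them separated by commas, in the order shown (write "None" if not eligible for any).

Vision Plan, Tuition Reimbursement

Vision Plan — status part-time ✓ → eligible.
Tuition Reimbursement — status part-time ✓ (not excluded) → eligible.
Employee Assistance Program — service 3 years ≥ 1 month (≈30 days) ✓; dept Logistics ✗ → not eligible.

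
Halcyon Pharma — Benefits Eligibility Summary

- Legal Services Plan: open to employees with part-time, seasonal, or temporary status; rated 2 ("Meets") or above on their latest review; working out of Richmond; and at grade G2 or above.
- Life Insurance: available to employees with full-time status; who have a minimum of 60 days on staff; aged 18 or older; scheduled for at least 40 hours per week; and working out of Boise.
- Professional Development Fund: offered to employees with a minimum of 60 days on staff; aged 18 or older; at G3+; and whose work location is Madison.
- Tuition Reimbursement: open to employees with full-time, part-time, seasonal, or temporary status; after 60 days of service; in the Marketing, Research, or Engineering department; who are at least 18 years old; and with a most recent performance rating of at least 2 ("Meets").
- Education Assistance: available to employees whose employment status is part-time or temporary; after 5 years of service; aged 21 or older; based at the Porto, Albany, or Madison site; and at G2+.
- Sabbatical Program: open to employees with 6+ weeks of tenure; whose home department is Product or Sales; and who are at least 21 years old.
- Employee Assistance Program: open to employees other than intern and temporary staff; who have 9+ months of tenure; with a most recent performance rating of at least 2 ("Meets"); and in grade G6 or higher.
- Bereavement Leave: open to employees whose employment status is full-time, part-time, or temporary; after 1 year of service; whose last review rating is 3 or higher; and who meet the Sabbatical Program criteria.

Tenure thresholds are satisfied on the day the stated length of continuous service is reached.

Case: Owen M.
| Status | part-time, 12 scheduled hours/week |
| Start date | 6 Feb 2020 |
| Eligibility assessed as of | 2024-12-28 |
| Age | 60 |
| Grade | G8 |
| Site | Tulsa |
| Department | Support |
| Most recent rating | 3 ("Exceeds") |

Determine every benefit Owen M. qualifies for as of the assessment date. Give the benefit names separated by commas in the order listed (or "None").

Service from 6 Feb 2020 to 2024-12-28: 1787 days.
Legal Services Plan — status part-time ✓; rating 3 ≥ 2 ✓; site Tulsa ✗ (not Richmond) → not eligible.
Life Insurance — status part-time ✗ (requires full-time) → not eligible.
Professional Development Fund — service 1787 days ≥ 60 days ✓; age 60 ≥ 18 ✓; grade G8 ≥ G3 ✓; site Tulsa ✗ (not Madison) → not eligible.
Tuition Reimbursement — status part-time ✓; service 1787 days ≥ 60 days ✓; dept Support ✗ → not eligible.
Education Assistance — status part-time ✓; service 1787 days < 5 years (≈1825 days) ✗ → not eligible.
Sabbatical Program — service 1787 days ≥ 6 weeks (≈42 days) ✓; dept Support ✗ → not eligible.
Employee Assistance Program — status part-time ✓ (not excluded); service 1787 days ≥ 9 months (≈270 days) ✓; rating 3 ≥ 2 ✓; grade G8 ≥ G6 ✓ → eligible.
Bereavement Leave — status part-time ✓; service 1787 days ≥ 1 year (≈365 days) ✓; rating 3 ≥ 3 ✓; not eligible for Sabbatical Program ✗ → not eligible.

Employee Assistance Program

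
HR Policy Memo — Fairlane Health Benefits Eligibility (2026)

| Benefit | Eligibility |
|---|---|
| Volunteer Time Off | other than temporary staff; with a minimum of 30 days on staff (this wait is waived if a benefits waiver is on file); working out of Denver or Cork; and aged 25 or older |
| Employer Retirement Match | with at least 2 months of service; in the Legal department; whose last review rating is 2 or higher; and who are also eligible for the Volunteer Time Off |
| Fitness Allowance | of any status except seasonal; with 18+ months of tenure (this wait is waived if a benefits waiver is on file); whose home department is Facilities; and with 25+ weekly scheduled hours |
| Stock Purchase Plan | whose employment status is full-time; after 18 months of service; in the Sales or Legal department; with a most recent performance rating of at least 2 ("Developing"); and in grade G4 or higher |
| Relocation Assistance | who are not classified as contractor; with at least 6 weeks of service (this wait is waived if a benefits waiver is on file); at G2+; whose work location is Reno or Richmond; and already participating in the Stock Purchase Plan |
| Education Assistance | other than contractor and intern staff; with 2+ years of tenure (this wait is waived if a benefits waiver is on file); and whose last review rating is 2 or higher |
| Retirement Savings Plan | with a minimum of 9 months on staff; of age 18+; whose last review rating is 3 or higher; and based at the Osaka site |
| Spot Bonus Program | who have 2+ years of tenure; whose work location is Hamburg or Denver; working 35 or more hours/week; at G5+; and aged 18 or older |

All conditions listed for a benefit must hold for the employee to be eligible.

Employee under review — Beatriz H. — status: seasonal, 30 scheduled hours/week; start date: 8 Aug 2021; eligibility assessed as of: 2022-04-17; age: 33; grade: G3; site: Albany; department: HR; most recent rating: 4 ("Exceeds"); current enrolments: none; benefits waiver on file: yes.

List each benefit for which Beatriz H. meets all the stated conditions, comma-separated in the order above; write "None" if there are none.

Service from 8 Aug 2021 to 2022-04-17: 252 days.
Volunteer Time Off — status seasonal ✓ (not excluded); benefits waiver on file ✓; site Albany ✗ (not Denver or Cork) → not eligible.
Employer Retirement Match — service 252 days ≥ 2 months (≈60 days) ✓; dept HR ✗ → not eligible.
Fitness Allowance — status seasonal ✗ (excluded) → not eligible.
Stock Purchase Plan — status seasonal ✗ (requires full-time) → not eligible.
Relocation Assistance — status seasonal ✓ (not excluded); benefits waiver on file ✓; grade G3 ≥ G2 ✓; site Albany ✗ (not Reno or Richmond) → not eligible.
Education Assistance — status seasonal ✓ (not excluded); benefits waiver on file ✓; rating 4 ≥ 2 ✓ → eligible.
Retirement Savings Plan — service 252 days < 9 months (≈270 days) ✗ → not eligible.
Spot Bonus Program — service 252 days < 2 years (≈730 days) ✗ → not eligible.

Education Assistance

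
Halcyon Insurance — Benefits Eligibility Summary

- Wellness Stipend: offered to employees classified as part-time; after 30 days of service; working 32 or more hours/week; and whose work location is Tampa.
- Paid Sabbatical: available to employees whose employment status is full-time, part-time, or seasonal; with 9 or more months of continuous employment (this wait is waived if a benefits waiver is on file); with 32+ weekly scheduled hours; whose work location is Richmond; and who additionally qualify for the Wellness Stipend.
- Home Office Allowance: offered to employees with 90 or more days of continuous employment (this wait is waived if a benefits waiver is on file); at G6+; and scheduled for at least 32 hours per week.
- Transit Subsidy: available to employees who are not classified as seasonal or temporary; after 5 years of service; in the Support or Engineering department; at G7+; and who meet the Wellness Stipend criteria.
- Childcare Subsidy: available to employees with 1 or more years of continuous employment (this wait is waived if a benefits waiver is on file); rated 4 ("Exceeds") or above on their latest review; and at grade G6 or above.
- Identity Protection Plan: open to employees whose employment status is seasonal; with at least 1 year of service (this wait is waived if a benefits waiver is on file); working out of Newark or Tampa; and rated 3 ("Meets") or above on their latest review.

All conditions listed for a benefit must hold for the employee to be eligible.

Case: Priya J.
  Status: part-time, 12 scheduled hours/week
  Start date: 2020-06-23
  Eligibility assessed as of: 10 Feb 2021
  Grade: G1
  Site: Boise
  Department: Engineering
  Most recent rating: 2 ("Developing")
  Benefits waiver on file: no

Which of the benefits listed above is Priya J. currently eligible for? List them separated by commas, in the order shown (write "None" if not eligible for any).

Service from 2020-06-23 to 10 Feb 2021: 232 days.
Wellness Stipend — status part-time ✓; service 232 days ≥ 30 days ✓; 12 hrs/wk < 32 ✗ → not eligible.
Paid Sabbatical — status part-time ✓; no waiver, service 232 days < 9 months (≈270 days) ✗ → not eligible.
Home Office Allowance — no waiver, service 232 days ≥ 90 days ✓; grade G1 < G6 ✗ → not eligible.
Transit Subsidy — status part-time ✓ (not excluded); service 232 days < 5 years (≈1825 days) ✗ → not eligible.
Childcare Subsidy — no waiver, service 232 days < 1 year (≈365 days) ✗ → not eligible.
Identity Protection Plan — status part-time ✗ (requires seasonal) → not eligible.

None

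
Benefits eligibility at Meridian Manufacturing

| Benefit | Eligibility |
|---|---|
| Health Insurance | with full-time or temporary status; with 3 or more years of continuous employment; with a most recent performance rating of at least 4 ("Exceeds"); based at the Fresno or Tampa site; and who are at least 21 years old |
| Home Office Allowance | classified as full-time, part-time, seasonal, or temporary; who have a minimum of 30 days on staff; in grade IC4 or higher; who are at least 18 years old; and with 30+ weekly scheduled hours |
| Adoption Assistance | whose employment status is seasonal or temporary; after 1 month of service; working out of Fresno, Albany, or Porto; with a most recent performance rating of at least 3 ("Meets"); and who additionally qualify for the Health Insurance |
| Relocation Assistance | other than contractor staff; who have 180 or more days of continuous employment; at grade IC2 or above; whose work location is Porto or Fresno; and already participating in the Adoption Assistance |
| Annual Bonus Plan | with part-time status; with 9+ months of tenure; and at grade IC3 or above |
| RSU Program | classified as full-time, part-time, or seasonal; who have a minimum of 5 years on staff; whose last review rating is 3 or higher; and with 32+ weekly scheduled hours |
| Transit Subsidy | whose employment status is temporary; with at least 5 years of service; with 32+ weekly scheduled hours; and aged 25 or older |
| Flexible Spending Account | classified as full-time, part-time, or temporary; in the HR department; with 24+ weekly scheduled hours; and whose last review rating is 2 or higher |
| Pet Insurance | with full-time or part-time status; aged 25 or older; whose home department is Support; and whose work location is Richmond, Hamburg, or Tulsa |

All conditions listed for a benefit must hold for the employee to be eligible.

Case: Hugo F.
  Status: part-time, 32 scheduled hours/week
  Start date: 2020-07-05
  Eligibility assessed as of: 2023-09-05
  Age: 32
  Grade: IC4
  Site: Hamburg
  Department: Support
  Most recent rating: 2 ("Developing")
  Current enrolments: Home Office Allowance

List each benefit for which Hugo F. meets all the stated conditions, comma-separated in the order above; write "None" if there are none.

Service from 2020-07-05 to 2023-09-05: 1157 days.
Health Insurance — status part-time ✗ (requires full-time or temporary) → not eligible.
Home Office Allowance — status part-time ✓; service 1157 days ≥ 30 days ✓; grade IC4 ≥ IC4 ✓; age 32 ≥ 18 ✓; 32 hrs/wk ≥ 30 ✓ → eligible.
Adoption Assistance — status part-time ✗ (requires seasonal or temporary) → not eligible.
Relocation Assistance — status part-time ✓ (not excluded); service 1157 days ≥ 180 days ✓; grade IC4 ≥ IC2 ✓; site Hamburg ✗ (not Porto or Fresno) → not eligible.
Annual Bonus Plan — status part-time ✓; service 1157 days ≥ 9 months (≈270 days) ✓; grade IC4 ≥ IC3 ✓ → eligible.
RSU Program — status part-time ✓; service 1157 days < 5 years (≈1825 days) ✗ → not eligible.
Transit Subsidy — status part-time ✗ (requires temporary) → not eligible.
Flexible Spending Account — status part-time ✓; dept Support ✗ → not eligible.
Pet Insurance — status part-time ✓; age 32 ≥ 25 ✓; dept Support ✓; site Hamburg ✓ → eligible.

Home Office Allowance, Annual Bonus Plan, Pet Insurance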